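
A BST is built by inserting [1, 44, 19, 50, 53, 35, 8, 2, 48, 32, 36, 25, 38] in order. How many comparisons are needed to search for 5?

Search path for 5: 1 -> 44 -> 19 -> 8 -> 2
Found: False
Comparisons: 5


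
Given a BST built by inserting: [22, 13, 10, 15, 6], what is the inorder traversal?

Tree insertion order: [22, 13, 10, 15, 6]
Tree (level-order array): [22, 13, None, 10, 15, 6]
Inorder traversal: [6, 10, 13, 15, 22]


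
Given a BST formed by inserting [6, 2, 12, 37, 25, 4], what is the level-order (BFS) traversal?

Tree insertion order: [6, 2, 12, 37, 25, 4]
Tree (level-order array): [6, 2, 12, None, 4, None, 37, None, None, 25]
BFS from the root, enqueuing left then right child of each popped node:
  queue [6] -> pop 6, enqueue [2, 12], visited so far: [6]
  queue [2, 12] -> pop 2, enqueue [4], visited so far: [6, 2]
  queue [12, 4] -> pop 12, enqueue [37], visited so far: [6, 2, 12]
  queue [4, 37] -> pop 4, enqueue [none], visited so far: [6, 2, 12, 4]
  queue [37] -> pop 37, enqueue [25], visited so far: [6, 2, 12, 4, 37]
  queue [25] -> pop 25, enqueue [none], visited so far: [6, 2, 12, 4, 37, 25]
Result: [6, 2, 12, 4, 37, 25]


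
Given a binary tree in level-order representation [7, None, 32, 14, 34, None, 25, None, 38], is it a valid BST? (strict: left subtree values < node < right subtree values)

Level-order array: [7, None, 32, 14, 34, None, 25, None, 38]
Validate using subtree bounds (lo, hi): at each node, require lo < value < hi,
then recurse left with hi=value and right with lo=value.
Preorder trace (stopping at first violation):
  at node 7 with bounds (-inf, +inf): OK
  at node 32 with bounds (7, +inf): OK
  at node 14 with bounds (7, 32): OK
  at node 25 with bounds (14, 32): OK
  at node 34 with bounds (32, +inf): OK
  at node 38 with bounds (34, +inf): OK
No violation found at any node.
Result: Valid BST


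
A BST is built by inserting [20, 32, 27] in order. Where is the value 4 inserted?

Starting tree (level order): [20, None, 32, 27]
Insertion path: 20
Result: insert 4 as left child of 20
Final tree (level order): [20, 4, 32, None, None, 27]


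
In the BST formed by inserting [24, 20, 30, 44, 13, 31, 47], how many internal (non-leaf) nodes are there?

Tree built from: [24, 20, 30, 44, 13, 31, 47]
Tree (level-order array): [24, 20, 30, 13, None, None, 44, None, None, 31, 47]
Rule: An internal node has at least one child.
Per-node child counts:
  node 24: 2 child(ren)
  node 20: 1 child(ren)
  node 13: 0 child(ren)
  node 30: 1 child(ren)
  node 44: 2 child(ren)
  node 31: 0 child(ren)
  node 47: 0 child(ren)
Matching nodes: [24, 20, 30, 44]
Count of internal (non-leaf) nodes: 4


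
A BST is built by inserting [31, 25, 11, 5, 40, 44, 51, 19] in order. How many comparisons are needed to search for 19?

Search path for 19: 31 -> 25 -> 11 -> 19
Found: True
Comparisons: 4


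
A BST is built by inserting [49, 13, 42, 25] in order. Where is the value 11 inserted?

Starting tree (level order): [49, 13, None, None, 42, 25]
Insertion path: 49 -> 13
Result: insert 11 as left child of 13
Final tree (level order): [49, 13, None, 11, 42, None, None, 25]


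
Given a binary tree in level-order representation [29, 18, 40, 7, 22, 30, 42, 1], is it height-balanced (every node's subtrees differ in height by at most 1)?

Tree (level-order array): [29, 18, 40, 7, 22, 30, 42, 1]
Definition: a tree is height-balanced if, at every node, |h(left) - h(right)| <= 1 (empty subtree has height -1).
Bottom-up per-node check:
  node 1: h_left=-1, h_right=-1, diff=0 [OK], height=0
  node 7: h_left=0, h_right=-1, diff=1 [OK], height=1
  node 22: h_left=-1, h_right=-1, diff=0 [OK], height=0
  node 18: h_left=1, h_right=0, diff=1 [OK], height=2
  node 30: h_left=-1, h_right=-1, diff=0 [OK], height=0
  node 42: h_left=-1, h_right=-1, diff=0 [OK], height=0
  node 40: h_left=0, h_right=0, diff=0 [OK], height=1
  node 29: h_left=2, h_right=1, diff=1 [OK], height=3
All nodes satisfy the balance condition.
Result: Balanced


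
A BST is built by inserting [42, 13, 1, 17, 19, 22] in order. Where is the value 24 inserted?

Starting tree (level order): [42, 13, None, 1, 17, None, None, None, 19, None, 22]
Insertion path: 42 -> 13 -> 17 -> 19 -> 22
Result: insert 24 as right child of 22
Final tree (level order): [42, 13, None, 1, 17, None, None, None, 19, None, 22, None, 24]


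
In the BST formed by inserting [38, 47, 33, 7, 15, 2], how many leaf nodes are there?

Tree built from: [38, 47, 33, 7, 15, 2]
Tree (level-order array): [38, 33, 47, 7, None, None, None, 2, 15]
Rule: A leaf has 0 children.
Per-node child counts:
  node 38: 2 child(ren)
  node 33: 1 child(ren)
  node 7: 2 child(ren)
  node 2: 0 child(ren)
  node 15: 0 child(ren)
  node 47: 0 child(ren)
Matching nodes: [2, 15, 47]
Count of leaf nodes: 3


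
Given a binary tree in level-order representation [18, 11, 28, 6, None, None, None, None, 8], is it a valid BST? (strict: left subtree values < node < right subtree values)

Level-order array: [18, 11, 28, 6, None, None, None, None, 8]
Validate using subtree bounds (lo, hi): at each node, require lo < value < hi,
then recurse left with hi=value and right with lo=value.
Preorder trace (stopping at first violation):
  at node 18 with bounds (-inf, +inf): OK
  at node 11 with bounds (-inf, 18): OK
  at node 6 with bounds (-inf, 11): OK
  at node 8 with bounds (6, 11): OK
  at node 28 with bounds (18, +inf): OK
No violation found at any node.
Result: Valid BST


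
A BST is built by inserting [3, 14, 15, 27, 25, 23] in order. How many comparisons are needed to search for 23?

Search path for 23: 3 -> 14 -> 15 -> 27 -> 25 -> 23
Found: True
Comparisons: 6


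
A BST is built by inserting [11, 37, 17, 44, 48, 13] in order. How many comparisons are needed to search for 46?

Search path for 46: 11 -> 37 -> 44 -> 48
Found: False
Comparisons: 4


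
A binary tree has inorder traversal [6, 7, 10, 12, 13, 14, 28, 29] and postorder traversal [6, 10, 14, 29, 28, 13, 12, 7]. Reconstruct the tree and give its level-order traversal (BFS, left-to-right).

Inorder:   [6, 7, 10, 12, 13, 14, 28, 29]
Postorder: [6, 10, 14, 29, 28, 13, 12, 7]
Algorithm: postorder visits root last, so walk postorder right-to-left;
each value is the root of the current inorder slice — split it at that
value, recurse on the right subtree first, then the left.
Recursive splits:
  root=7; inorder splits into left=[6], right=[10, 12, 13, 14, 28, 29]
  root=12; inorder splits into left=[10], right=[13, 14, 28, 29]
  root=13; inorder splits into left=[], right=[14, 28, 29]
  root=28; inorder splits into left=[14], right=[29]
  root=29; inorder splits into left=[], right=[]
  root=14; inorder splits into left=[], right=[]
  root=10; inorder splits into left=[], right=[]
  root=6; inorder splits into left=[], right=[]
Reconstructed level-order: [7, 6, 12, 10, 13, 28, 14, 29]


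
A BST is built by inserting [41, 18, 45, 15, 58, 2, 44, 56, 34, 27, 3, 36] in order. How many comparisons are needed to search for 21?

Search path for 21: 41 -> 18 -> 34 -> 27
Found: False
Comparisons: 4


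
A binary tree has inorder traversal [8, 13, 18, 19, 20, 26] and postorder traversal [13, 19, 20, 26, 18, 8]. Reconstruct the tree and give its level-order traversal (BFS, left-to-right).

Inorder:   [8, 13, 18, 19, 20, 26]
Postorder: [13, 19, 20, 26, 18, 8]
Algorithm: postorder visits root last, so walk postorder right-to-left;
each value is the root of the current inorder slice — split it at that
value, recurse on the right subtree first, then the left.
Recursive splits:
  root=8; inorder splits into left=[], right=[13, 18, 19, 20, 26]
  root=18; inorder splits into left=[13], right=[19, 20, 26]
  root=26; inorder splits into left=[19, 20], right=[]
  root=20; inorder splits into left=[19], right=[]
  root=19; inorder splits into left=[], right=[]
  root=13; inorder splits into left=[], right=[]
Reconstructed level-order: [8, 18, 13, 26, 20, 19]


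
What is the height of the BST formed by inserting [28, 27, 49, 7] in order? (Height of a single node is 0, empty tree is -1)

Insertion order: [28, 27, 49, 7]
Tree (level-order array): [28, 27, 49, 7]
Compute height bottom-up (empty subtree = -1):
  height(7) = 1 + max(-1, -1) = 0
  height(27) = 1 + max(0, -1) = 1
  height(49) = 1 + max(-1, -1) = 0
  height(28) = 1 + max(1, 0) = 2
Height = 2


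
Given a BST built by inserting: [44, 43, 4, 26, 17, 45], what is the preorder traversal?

Tree insertion order: [44, 43, 4, 26, 17, 45]
Tree (level-order array): [44, 43, 45, 4, None, None, None, None, 26, 17]
Preorder traversal: [44, 43, 4, 26, 17, 45]


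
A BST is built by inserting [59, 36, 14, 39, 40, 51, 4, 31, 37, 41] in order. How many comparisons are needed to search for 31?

Search path for 31: 59 -> 36 -> 14 -> 31
Found: True
Comparisons: 4


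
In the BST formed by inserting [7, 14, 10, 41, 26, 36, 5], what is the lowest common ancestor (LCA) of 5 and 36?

Tree insertion order: [7, 14, 10, 41, 26, 36, 5]
Tree (level-order array): [7, 5, 14, None, None, 10, 41, None, None, 26, None, None, 36]
In a BST, the LCA of p=5, q=36 is the first node v on the
root-to-leaf path with p <= v <= q (go left if both < v, right if both > v).
Walk from root:
  at 7: 5 <= 7 <= 36, this is the LCA
LCA = 7


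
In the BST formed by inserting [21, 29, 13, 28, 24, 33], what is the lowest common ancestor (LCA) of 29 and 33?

Tree insertion order: [21, 29, 13, 28, 24, 33]
Tree (level-order array): [21, 13, 29, None, None, 28, 33, 24]
In a BST, the LCA of p=29, q=33 is the first node v on the
root-to-leaf path with p <= v <= q (go left if both < v, right if both > v).
Walk from root:
  at 21: both 29 and 33 > 21, go right
  at 29: 29 <= 29 <= 33, this is the LCA
LCA = 29


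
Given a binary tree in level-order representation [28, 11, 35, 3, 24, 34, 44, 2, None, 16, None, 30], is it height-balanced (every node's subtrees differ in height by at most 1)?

Tree (level-order array): [28, 11, 35, 3, 24, 34, 44, 2, None, 16, None, 30]
Definition: a tree is height-balanced if, at every node, |h(left) - h(right)| <= 1 (empty subtree has height -1).
Bottom-up per-node check:
  node 2: h_left=-1, h_right=-1, diff=0 [OK], height=0
  node 3: h_left=0, h_right=-1, diff=1 [OK], height=1
  node 16: h_left=-1, h_right=-1, diff=0 [OK], height=0
  node 24: h_left=0, h_right=-1, diff=1 [OK], height=1
  node 11: h_left=1, h_right=1, diff=0 [OK], height=2
  node 30: h_left=-1, h_right=-1, diff=0 [OK], height=0
  node 34: h_left=0, h_right=-1, diff=1 [OK], height=1
  node 44: h_left=-1, h_right=-1, diff=0 [OK], height=0
  node 35: h_left=1, h_right=0, diff=1 [OK], height=2
  node 28: h_left=2, h_right=2, diff=0 [OK], height=3
All nodes satisfy the balance condition.
Result: Balanced


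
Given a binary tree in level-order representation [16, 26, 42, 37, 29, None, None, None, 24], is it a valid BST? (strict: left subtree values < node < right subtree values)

Level-order array: [16, 26, 42, 37, 29, None, None, None, 24]
Validate using subtree bounds (lo, hi): at each node, require lo < value < hi,
then recurse left with hi=value and right with lo=value.
Preorder trace (stopping at first violation):
  at node 16 with bounds (-inf, +inf): OK
  at node 26 with bounds (-inf, 16): VIOLATION
Node 26 violates its bound: not (-inf < 26 < 16).
Result: Not a valid BST


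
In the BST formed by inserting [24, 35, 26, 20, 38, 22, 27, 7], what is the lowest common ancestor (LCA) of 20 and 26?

Tree insertion order: [24, 35, 26, 20, 38, 22, 27, 7]
Tree (level-order array): [24, 20, 35, 7, 22, 26, 38, None, None, None, None, None, 27]
In a BST, the LCA of p=20, q=26 is the first node v on the
root-to-leaf path with p <= v <= q (go left if both < v, right if both > v).
Walk from root:
  at 24: 20 <= 24 <= 26, this is the LCA
LCA = 24


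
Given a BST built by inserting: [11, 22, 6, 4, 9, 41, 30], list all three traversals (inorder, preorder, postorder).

Tree insertion order: [11, 22, 6, 4, 9, 41, 30]
Tree (level-order array): [11, 6, 22, 4, 9, None, 41, None, None, None, None, 30]
Inorder (L, root, R): [4, 6, 9, 11, 22, 30, 41]
Preorder (root, L, R): [11, 6, 4, 9, 22, 41, 30]
Postorder (L, R, root): [4, 9, 6, 30, 41, 22, 11]


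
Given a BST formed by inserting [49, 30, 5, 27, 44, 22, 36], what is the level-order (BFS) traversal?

Tree insertion order: [49, 30, 5, 27, 44, 22, 36]
Tree (level-order array): [49, 30, None, 5, 44, None, 27, 36, None, 22]
BFS from the root, enqueuing left then right child of each popped node:
  queue [49] -> pop 49, enqueue [30], visited so far: [49]
  queue [30] -> pop 30, enqueue [5, 44], visited so far: [49, 30]
  queue [5, 44] -> pop 5, enqueue [27], visited so far: [49, 30, 5]
  queue [44, 27] -> pop 44, enqueue [36], visited so far: [49, 30, 5, 44]
  queue [27, 36] -> pop 27, enqueue [22], visited so far: [49, 30, 5, 44, 27]
  queue [36, 22] -> pop 36, enqueue [none], visited so far: [49, 30, 5, 44, 27, 36]
  queue [22] -> pop 22, enqueue [none], visited so far: [49, 30, 5, 44, 27, 36, 22]
Result: [49, 30, 5, 44, 27, 36, 22]


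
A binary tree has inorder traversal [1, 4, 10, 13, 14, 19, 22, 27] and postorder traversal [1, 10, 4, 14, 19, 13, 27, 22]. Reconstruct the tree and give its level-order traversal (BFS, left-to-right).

Inorder:   [1, 4, 10, 13, 14, 19, 22, 27]
Postorder: [1, 10, 4, 14, 19, 13, 27, 22]
Algorithm: postorder visits root last, so walk postorder right-to-left;
each value is the root of the current inorder slice — split it at that
value, recurse on the right subtree first, then the left.
Recursive splits:
  root=22; inorder splits into left=[1, 4, 10, 13, 14, 19], right=[27]
  root=27; inorder splits into left=[], right=[]
  root=13; inorder splits into left=[1, 4, 10], right=[14, 19]
  root=19; inorder splits into left=[14], right=[]
  root=14; inorder splits into left=[], right=[]
  root=4; inorder splits into left=[1], right=[10]
  root=10; inorder splits into left=[], right=[]
  root=1; inorder splits into left=[], right=[]
Reconstructed level-order: [22, 13, 27, 4, 19, 1, 10, 14]


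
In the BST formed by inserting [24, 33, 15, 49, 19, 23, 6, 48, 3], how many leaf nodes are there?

Tree built from: [24, 33, 15, 49, 19, 23, 6, 48, 3]
Tree (level-order array): [24, 15, 33, 6, 19, None, 49, 3, None, None, 23, 48]
Rule: A leaf has 0 children.
Per-node child counts:
  node 24: 2 child(ren)
  node 15: 2 child(ren)
  node 6: 1 child(ren)
  node 3: 0 child(ren)
  node 19: 1 child(ren)
  node 23: 0 child(ren)
  node 33: 1 child(ren)
  node 49: 1 child(ren)
  node 48: 0 child(ren)
Matching nodes: [3, 23, 48]
Count of leaf nodes: 3


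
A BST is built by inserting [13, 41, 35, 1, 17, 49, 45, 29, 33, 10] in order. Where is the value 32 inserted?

Starting tree (level order): [13, 1, 41, None, 10, 35, 49, None, None, 17, None, 45, None, None, 29, None, None, None, 33]
Insertion path: 13 -> 41 -> 35 -> 17 -> 29 -> 33
Result: insert 32 as left child of 33
Final tree (level order): [13, 1, 41, None, 10, 35, 49, None, None, 17, None, 45, None, None, 29, None, None, None, 33, 32]


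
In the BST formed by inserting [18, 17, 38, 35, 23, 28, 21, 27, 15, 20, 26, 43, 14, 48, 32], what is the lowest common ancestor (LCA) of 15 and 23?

Tree insertion order: [18, 17, 38, 35, 23, 28, 21, 27, 15, 20, 26, 43, 14, 48, 32]
Tree (level-order array): [18, 17, 38, 15, None, 35, 43, 14, None, 23, None, None, 48, None, None, 21, 28, None, None, 20, None, 27, 32, None, None, 26]
In a BST, the LCA of p=15, q=23 is the first node v on the
root-to-leaf path with p <= v <= q (go left if both < v, right if both > v).
Walk from root:
  at 18: 15 <= 18 <= 23, this is the LCA
LCA = 18


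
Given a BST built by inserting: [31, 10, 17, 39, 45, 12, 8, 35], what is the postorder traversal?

Tree insertion order: [31, 10, 17, 39, 45, 12, 8, 35]
Tree (level-order array): [31, 10, 39, 8, 17, 35, 45, None, None, 12]
Postorder traversal: [8, 12, 17, 10, 35, 45, 39, 31]


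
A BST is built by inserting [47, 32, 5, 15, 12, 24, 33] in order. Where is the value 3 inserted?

Starting tree (level order): [47, 32, None, 5, 33, None, 15, None, None, 12, 24]
Insertion path: 47 -> 32 -> 5
Result: insert 3 as left child of 5
Final tree (level order): [47, 32, None, 5, 33, 3, 15, None, None, None, None, 12, 24]


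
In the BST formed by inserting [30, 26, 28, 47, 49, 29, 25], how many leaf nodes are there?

Tree built from: [30, 26, 28, 47, 49, 29, 25]
Tree (level-order array): [30, 26, 47, 25, 28, None, 49, None, None, None, 29]
Rule: A leaf has 0 children.
Per-node child counts:
  node 30: 2 child(ren)
  node 26: 2 child(ren)
  node 25: 0 child(ren)
  node 28: 1 child(ren)
  node 29: 0 child(ren)
  node 47: 1 child(ren)
  node 49: 0 child(ren)
Matching nodes: [25, 29, 49]
Count of leaf nodes: 3


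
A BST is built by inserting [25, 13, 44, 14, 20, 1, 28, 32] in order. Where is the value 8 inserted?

Starting tree (level order): [25, 13, 44, 1, 14, 28, None, None, None, None, 20, None, 32]
Insertion path: 25 -> 13 -> 1
Result: insert 8 as right child of 1
Final tree (level order): [25, 13, 44, 1, 14, 28, None, None, 8, None, 20, None, 32]


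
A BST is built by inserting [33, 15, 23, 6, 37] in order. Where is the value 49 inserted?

Starting tree (level order): [33, 15, 37, 6, 23]
Insertion path: 33 -> 37
Result: insert 49 as right child of 37
Final tree (level order): [33, 15, 37, 6, 23, None, 49]


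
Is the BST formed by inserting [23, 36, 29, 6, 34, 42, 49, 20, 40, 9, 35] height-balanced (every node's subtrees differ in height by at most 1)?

Tree (level-order array): [23, 6, 36, None, 20, 29, 42, 9, None, None, 34, 40, 49, None, None, None, 35]
Definition: a tree is height-balanced if, at every node, |h(left) - h(right)| <= 1 (empty subtree has height -1).
Bottom-up per-node check:
  node 9: h_left=-1, h_right=-1, diff=0 [OK], height=0
  node 20: h_left=0, h_right=-1, diff=1 [OK], height=1
  node 6: h_left=-1, h_right=1, diff=2 [FAIL (|-1-1|=2 > 1)], height=2
  node 35: h_left=-1, h_right=-1, diff=0 [OK], height=0
  node 34: h_left=-1, h_right=0, diff=1 [OK], height=1
  node 29: h_left=-1, h_right=1, diff=2 [FAIL (|-1-1|=2 > 1)], height=2
  node 40: h_left=-1, h_right=-1, diff=0 [OK], height=0
  node 49: h_left=-1, h_right=-1, diff=0 [OK], height=0
  node 42: h_left=0, h_right=0, diff=0 [OK], height=1
  node 36: h_left=2, h_right=1, diff=1 [OK], height=3
  node 23: h_left=2, h_right=3, diff=1 [OK], height=4
Node 6 violates the condition: |-1 - 1| = 2 > 1.
Result: Not balanced


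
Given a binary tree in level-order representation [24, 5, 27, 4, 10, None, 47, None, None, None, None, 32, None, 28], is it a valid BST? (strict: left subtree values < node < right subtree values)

Level-order array: [24, 5, 27, 4, 10, None, 47, None, None, None, None, 32, None, 28]
Validate using subtree bounds (lo, hi): at each node, require lo < value < hi,
then recurse left with hi=value and right with lo=value.
Preorder trace (stopping at first violation):
  at node 24 with bounds (-inf, +inf): OK
  at node 5 with bounds (-inf, 24): OK
  at node 4 with bounds (-inf, 5): OK
  at node 10 with bounds (5, 24): OK
  at node 27 with bounds (24, +inf): OK
  at node 47 with bounds (27, +inf): OK
  at node 32 with bounds (27, 47): OK
  at node 28 with bounds (27, 32): OK
No violation found at any node.
Result: Valid BST


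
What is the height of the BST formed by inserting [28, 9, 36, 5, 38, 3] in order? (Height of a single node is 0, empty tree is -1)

Insertion order: [28, 9, 36, 5, 38, 3]
Tree (level-order array): [28, 9, 36, 5, None, None, 38, 3]
Compute height bottom-up (empty subtree = -1):
  height(3) = 1 + max(-1, -1) = 0
  height(5) = 1 + max(0, -1) = 1
  height(9) = 1 + max(1, -1) = 2
  height(38) = 1 + max(-1, -1) = 0
  height(36) = 1 + max(-1, 0) = 1
  height(28) = 1 + max(2, 1) = 3
Height = 3


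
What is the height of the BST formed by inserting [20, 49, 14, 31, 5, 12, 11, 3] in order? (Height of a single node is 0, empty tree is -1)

Insertion order: [20, 49, 14, 31, 5, 12, 11, 3]
Tree (level-order array): [20, 14, 49, 5, None, 31, None, 3, 12, None, None, None, None, 11]
Compute height bottom-up (empty subtree = -1):
  height(3) = 1 + max(-1, -1) = 0
  height(11) = 1 + max(-1, -1) = 0
  height(12) = 1 + max(0, -1) = 1
  height(5) = 1 + max(0, 1) = 2
  height(14) = 1 + max(2, -1) = 3
  height(31) = 1 + max(-1, -1) = 0
  height(49) = 1 + max(0, -1) = 1
  height(20) = 1 + max(3, 1) = 4
Height = 4


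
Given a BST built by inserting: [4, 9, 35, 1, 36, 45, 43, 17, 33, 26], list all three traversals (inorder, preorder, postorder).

Tree insertion order: [4, 9, 35, 1, 36, 45, 43, 17, 33, 26]
Tree (level-order array): [4, 1, 9, None, None, None, 35, 17, 36, None, 33, None, 45, 26, None, 43]
Inorder (L, root, R): [1, 4, 9, 17, 26, 33, 35, 36, 43, 45]
Preorder (root, L, R): [4, 1, 9, 35, 17, 33, 26, 36, 45, 43]
Postorder (L, R, root): [1, 26, 33, 17, 43, 45, 36, 35, 9, 4]


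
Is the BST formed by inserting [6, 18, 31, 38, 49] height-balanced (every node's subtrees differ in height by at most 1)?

Tree (level-order array): [6, None, 18, None, 31, None, 38, None, 49]
Definition: a tree is height-balanced if, at every node, |h(left) - h(right)| <= 1 (empty subtree has height -1).
Bottom-up per-node check:
  node 49: h_left=-1, h_right=-1, diff=0 [OK], height=0
  node 38: h_left=-1, h_right=0, diff=1 [OK], height=1
  node 31: h_left=-1, h_right=1, diff=2 [FAIL (|-1-1|=2 > 1)], height=2
  node 18: h_left=-1, h_right=2, diff=3 [FAIL (|-1-2|=3 > 1)], height=3
  node 6: h_left=-1, h_right=3, diff=4 [FAIL (|-1-3|=4 > 1)], height=4
Node 31 violates the condition: |-1 - 1| = 2 > 1.
Result: Not balanced


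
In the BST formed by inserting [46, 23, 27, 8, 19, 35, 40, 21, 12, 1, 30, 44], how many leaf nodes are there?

Tree built from: [46, 23, 27, 8, 19, 35, 40, 21, 12, 1, 30, 44]
Tree (level-order array): [46, 23, None, 8, 27, 1, 19, None, 35, None, None, 12, 21, 30, 40, None, None, None, None, None, None, None, 44]
Rule: A leaf has 0 children.
Per-node child counts:
  node 46: 1 child(ren)
  node 23: 2 child(ren)
  node 8: 2 child(ren)
  node 1: 0 child(ren)
  node 19: 2 child(ren)
  node 12: 0 child(ren)
  node 21: 0 child(ren)
  node 27: 1 child(ren)
  node 35: 2 child(ren)
  node 30: 0 child(ren)
  node 40: 1 child(ren)
  node 44: 0 child(ren)
Matching nodes: [1, 12, 21, 30, 44]
Count of leaf nodes: 5


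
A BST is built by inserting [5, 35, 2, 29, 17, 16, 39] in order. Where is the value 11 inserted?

Starting tree (level order): [5, 2, 35, None, None, 29, 39, 17, None, None, None, 16]
Insertion path: 5 -> 35 -> 29 -> 17 -> 16
Result: insert 11 as left child of 16
Final tree (level order): [5, 2, 35, None, None, 29, 39, 17, None, None, None, 16, None, 11]


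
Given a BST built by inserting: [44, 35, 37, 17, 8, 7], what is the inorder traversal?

Tree insertion order: [44, 35, 37, 17, 8, 7]
Tree (level-order array): [44, 35, None, 17, 37, 8, None, None, None, 7]
Inorder traversal: [7, 8, 17, 35, 37, 44]


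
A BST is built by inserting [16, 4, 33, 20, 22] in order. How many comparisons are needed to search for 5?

Search path for 5: 16 -> 4
Found: False
Comparisons: 2


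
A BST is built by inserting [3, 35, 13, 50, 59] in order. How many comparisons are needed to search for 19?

Search path for 19: 3 -> 35 -> 13
Found: False
Comparisons: 3


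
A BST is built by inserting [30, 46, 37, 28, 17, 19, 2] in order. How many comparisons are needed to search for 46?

Search path for 46: 30 -> 46
Found: True
Comparisons: 2


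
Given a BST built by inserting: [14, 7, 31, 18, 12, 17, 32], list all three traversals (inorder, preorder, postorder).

Tree insertion order: [14, 7, 31, 18, 12, 17, 32]
Tree (level-order array): [14, 7, 31, None, 12, 18, 32, None, None, 17]
Inorder (L, root, R): [7, 12, 14, 17, 18, 31, 32]
Preorder (root, L, R): [14, 7, 12, 31, 18, 17, 32]
Postorder (L, R, root): [12, 7, 17, 18, 32, 31, 14]


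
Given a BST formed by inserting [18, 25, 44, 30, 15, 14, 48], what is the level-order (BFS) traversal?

Tree insertion order: [18, 25, 44, 30, 15, 14, 48]
Tree (level-order array): [18, 15, 25, 14, None, None, 44, None, None, 30, 48]
BFS from the root, enqueuing left then right child of each popped node:
  queue [18] -> pop 18, enqueue [15, 25], visited so far: [18]
  queue [15, 25] -> pop 15, enqueue [14], visited so far: [18, 15]
  queue [25, 14] -> pop 25, enqueue [44], visited so far: [18, 15, 25]
  queue [14, 44] -> pop 14, enqueue [none], visited so far: [18, 15, 25, 14]
  queue [44] -> pop 44, enqueue [30, 48], visited so far: [18, 15, 25, 14, 44]
  queue [30, 48] -> pop 30, enqueue [none], visited so far: [18, 15, 25, 14, 44, 30]
  queue [48] -> pop 48, enqueue [none], visited so far: [18, 15, 25, 14, 44, 30, 48]
Result: [18, 15, 25, 14, 44, 30, 48]


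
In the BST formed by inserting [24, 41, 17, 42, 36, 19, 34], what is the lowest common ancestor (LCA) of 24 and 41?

Tree insertion order: [24, 41, 17, 42, 36, 19, 34]
Tree (level-order array): [24, 17, 41, None, 19, 36, 42, None, None, 34]
In a BST, the LCA of p=24, q=41 is the first node v on the
root-to-leaf path with p <= v <= q (go left if both < v, right if both > v).
Walk from root:
  at 24: 24 <= 24 <= 41, this is the LCA
LCA = 24


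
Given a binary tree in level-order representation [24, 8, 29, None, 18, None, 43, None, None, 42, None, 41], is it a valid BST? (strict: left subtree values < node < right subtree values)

Level-order array: [24, 8, 29, None, 18, None, 43, None, None, 42, None, 41]
Validate using subtree bounds (lo, hi): at each node, require lo < value < hi,
then recurse left with hi=value and right with lo=value.
Preorder trace (stopping at first violation):
  at node 24 with bounds (-inf, +inf): OK
  at node 8 with bounds (-inf, 24): OK
  at node 18 with bounds (8, 24): OK
  at node 29 with bounds (24, +inf): OK
  at node 43 with bounds (29, +inf): OK
  at node 42 with bounds (29, 43): OK
  at node 41 with bounds (29, 42): OK
No violation found at any node.
Result: Valid BST


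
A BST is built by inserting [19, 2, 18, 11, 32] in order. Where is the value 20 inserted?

Starting tree (level order): [19, 2, 32, None, 18, None, None, 11]
Insertion path: 19 -> 32
Result: insert 20 as left child of 32
Final tree (level order): [19, 2, 32, None, 18, 20, None, 11]


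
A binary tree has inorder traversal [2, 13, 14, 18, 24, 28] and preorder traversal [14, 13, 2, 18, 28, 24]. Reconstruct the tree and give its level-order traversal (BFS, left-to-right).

Inorder:  [2, 13, 14, 18, 24, 28]
Preorder: [14, 13, 2, 18, 28, 24]
Algorithm: preorder visits root first, so consume preorder in order;
for each root, split the current inorder slice at that value into
left-subtree inorder and right-subtree inorder, then recurse.
Recursive splits:
  root=14; inorder splits into left=[2, 13], right=[18, 24, 28]
  root=13; inorder splits into left=[2], right=[]
  root=2; inorder splits into left=[], right=[]
  root=18; inorder splits into left=[], right=[24, 28]
  root=28; inorder splits into left=[24], right=[]
  root=24; inorder splits into left=[], right=[]
Reconstructed level-order: [14, 13, 18, 2, 28, 24]


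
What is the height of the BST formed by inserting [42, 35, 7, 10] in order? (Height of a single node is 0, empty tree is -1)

Insertion order: [42, 35, 7, 10]
Tree (level-order array): [42, 35, None, 7, None, None, 10]
Compute height bottom-up (empty subtree = -1):
  height(10) = 1 + max(-1, -1) = 0
  height(7) = 1 + max(-1, 0) = 1
  height(35) = 1 + max(1, -1) = 2
  height(42) = 1 + max(2, -1) = 3
Height = 3


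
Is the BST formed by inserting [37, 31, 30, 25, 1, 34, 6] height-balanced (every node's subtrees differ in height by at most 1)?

Tree (level-order array): [37, 31, None, 30, 34, 25, None, None, None, 1, None, None, 6]
Definition: a tree is height-balanced if, at every node, |h(left) - h(right)| <= 1 (empty subtree has height -1).
Bottom-up per-node check:
  node 6: h_left=-1, h_right=-1, diff=0 [OK], height=0
  node 1: h_left=-1, h_right=0, diff=1 [OK], height=1
  node 25: h_left=1, h_right=-1, diff=2 [FAIL (|1--1|=2 > 1)], height=2
  node 30: h_left=2, h_right=-1, diff=3 [FAIL (|2--1|=3 > 1)], height=3
  node 34: h_left=-1, h_right=-1, diff=0 [OK], height=0
  node 31: h_left=3, h_right=0, diff=3 [FAIL (|3-0|=3 > 1)], height=4
  node 37: h_left=4, h_right=-1, diff=5 [FAIL (|4--1|=5 > 1)], height=5
Node 25 violates the condition: |1 - -1| = 2 > 1.
Result: Not balanced


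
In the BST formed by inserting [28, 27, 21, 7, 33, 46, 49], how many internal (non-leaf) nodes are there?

Tree built from: [28, 27, 21, 7, 33, 46, 49]
Tree (level-order array): [28, 27, 33, 21, None, None, 46, 7, None, None, 49]
Rule: An internal node has at least one child.
Per-node child counts:
  node 28: 2 child(ren)
  node 27: 1 child(ren)
  node 21: 1 child(ren)
  node 7: 0 child(ren)
  node 33: 1 child(ren)
  node 46: 1 child(ren)
  node 49: 0 child(ren)
Matching nodes: [28, 27, 21, 33, 46]
Count of internal (non-leaf) nodes: 5


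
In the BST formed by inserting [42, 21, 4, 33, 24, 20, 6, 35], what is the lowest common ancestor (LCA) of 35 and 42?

Tree insertion order: [42, 21, 4, 33, 24, 20, 6, 35]
Tree (level-order array): [42, 21, None, 4, 33, None, 20, 24, 35, 6]
In a BST, the LCA of p=35, q=42 is the first node v on the
root-to-leaf path with p <= v <= q (go left if both < v, right if both > v).
Walk from root:
  at 42: 35 <= 42 <= 42, this is the LCA
LCA = 42


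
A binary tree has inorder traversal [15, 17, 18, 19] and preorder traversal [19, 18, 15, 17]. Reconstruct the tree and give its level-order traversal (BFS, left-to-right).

Inorder:  [15, 17, 18, 19]
Preorder: [19, 18, 15, 17]
Algorithm: preorder visits root first, so consume preorder in order;
for each root, split the current inorder slice at that value into
left-subtree inorder and right-subtree inorder, then recurse.
Recursive splits:
  root=19; inorder splits into left=[15, 17, 18], right=[]
  root=18; inorder splits into left=[15, 17], right=[]
  root=15; inorder splits into left=[], right=[17]
  root=17; inorder splits into left=[], right=[]
Reconstructed level-order: [19, 18, 15, 17]


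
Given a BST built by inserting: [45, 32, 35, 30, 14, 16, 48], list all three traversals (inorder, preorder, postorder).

Tree insertion order: [45, 32, 35, 30, 14, 16, 48]
Tree (level-order array): [45, 32, 48, 30, 35, None, None, 14, None, None, None, None, 16]
Inorder (L, root, R): [14, 16, 30, 32, 35, 45, 48]
Preorder (root, L, R): [45, 32, 30, 14, 16, 35, 48]
Postorder (L, R, root): [16, 14, 30, 35, 32, 48, 45]


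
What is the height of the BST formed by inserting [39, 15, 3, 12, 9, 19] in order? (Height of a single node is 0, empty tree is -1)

Insertion order: [39, 15, 3, 12, 9, 19]
Tree (level-order array): [39, 15, None, 3, 19, None, 12, None, None, 9]
Compute height bottom-up (empty subtree = -1):
  height(9) = 1 + max(-1, -1) = 0
  height(12) = 1 + max(0, -1) = 1
  height(3) = 1 + max(-1, 1) = 2
  height(19) = 1 + max(-1, -1) = 0
  height(15) = 1 + max(2, 0) = 3
  height(39) = 1 + max(3, -1) = 4
Height = 4


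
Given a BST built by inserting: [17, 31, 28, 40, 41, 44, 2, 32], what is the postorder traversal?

Tree insertion order: [17, 31, 28, 40, 41, 44, 2, 32]
Tree (level-order array): [17, 2, 31, None, None, 28, 40, None, None, 32, 41, None, None, None, 44]
Postorder traversal: [2, 28, 32, 44, 41, 40, 31, 17]


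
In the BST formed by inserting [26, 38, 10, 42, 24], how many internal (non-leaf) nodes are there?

Tree built from: [26, 38, 10, 42, 24]
Tree (level-order array): [26, 10, 38, None, 24, None, 42]
Rule: An internal node has at least one child.
Per-node child counts:
  node 26: 2 child(ren)
  node 10: 1 child(ren)
  node 24: 0 child(ren)
  node 38: 1 child(ren)
  node 42: 0 child(ren)
Matching nodes: [26, 10, 38]
Count of internal (non-leaf) nodes: 3


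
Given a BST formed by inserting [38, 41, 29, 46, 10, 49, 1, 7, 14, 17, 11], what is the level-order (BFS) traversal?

Tree insertion order: [38, 41, 29, 46, 10, 49, 1, 7, 14, 17, 11]
Tree (level-order array): [38, 29, 41, 10, None, None, 46, 1, 14, None, 49, None, 7, 11, 17]
BFS from the root, enqueuing left then right child of each popped node:
  queue [38] -> pop 38, enqueue [29, 41], visited so far: [38]
  queue [29, 41] -> pop 29, enqueue [10], visited so far: [38, 29]
  queue [41, 10] -> pop 41, enqueue [46], visited so far: [38, 29, 41]
  queue [10, 46] -> pop 10, enqueue [1, 14], visited so far: [38, 29, 41, 10]
  queue [46, 1, 14] -> pop 46, enqueue [49], visited so far: [38, 29, 41, 10, 46]
  queue [1, 14, 49] -> pop 1, enqueue [7], visited so far: [38, 29, 41, 10, 46, 1]
  queue [14, 49, 7] -> pop 14, enqueue [11, 17], visited so far: [38, 29, 41, 10, 46, 1, 14]
  queue [49, 7, 11, 17] -> pop 49, enqueue [none], visited so far: [38, 29, 41, 10, 46, 1, 14, 49]
  queue [7, 11, 17] -> pop 7, enqueue [none], visited so far: [38, 29, 41, 10, 46, 1, 14, 49, 7]
  queue [11, 17] -> pop 11, enqueue [none], visited so far: [38, 29, 41, 10, 46, 1, 14, 49, 7, 11]
  queue [17] -> pop 17, enqueue [none], visited so far: [38, 29, 41, 10, 46, 1, 14, 49, 7, 11, 17]
Result: [38, 29, 41, 10, 46, 1, 14, 49, 7, 11, 17]


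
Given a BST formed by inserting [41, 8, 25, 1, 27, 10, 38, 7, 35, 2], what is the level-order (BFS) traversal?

Tree insertion order: [41, 8, 25, 1, 27, 10, 38, 7, 35, 2]
Tree (level-order array): [41, 8, None, 1, 25, None, 7, 10, 27, 2, None, None, None, None, 38, None, None, 35]
BFS from the root, enqueuing left then right child of each popped node:
  queue [41] -> pop 41, enqueue [8], visited so far: [41]
  queue [8] -> pop 8, enqueue [1, 25], visited so far: [41, 8]
  queue [1, 25] -> pop 1, enqueue [7], visited so far: [41, 8, 1]
  queue [25, 7] -> pop 25, enqueue [10, 27], visited so far: [41, 8, 1, 25]
  queue [7, 10, 27] -> pop 7, enqueue [2], visited so far: [41, 8, 1, 25, 7]
  queue [10, 27, 2] -> pop 10, enqueue [none], visited so far: [41, 8, 1, 25, 7, 10]
  queue [27, 2] -> pop 27, enqueue [38], visited so far: [41, 8, 1, 25, 7, 10, 27]
  queue [2, 38] -> pop 2, enqueue [none], visited so far: [41, 8, 1, 25, 7, 10, 27, 2]
  queue [38] -> pop 38, enqueue [35], visited so far: [41, 8, 1, 25, 7, 10, 27, 2, 38]
  queue [35] -> pop 35, enqueue [none], visited so far: [41, 8, 1, 25, 7, 10, 27, 2, 38, 35]
Result: [41, 8, 1, 25, 7, 10, 27, 2, 38, 35]


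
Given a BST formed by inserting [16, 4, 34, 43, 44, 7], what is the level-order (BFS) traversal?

Tree insertion order: [16, 4, 34, 43, 44, 7]
Tree (level-order array): [16, 4, 34, None, 7, None, 43, None, None, None, 44]
BFS from the root, enqueuing left then right child of each popped node:
  queue [16] -> pop 16, enqueue [4, 34], visited so far: [16]
  queue [4, 34] -> pop 4, enqueue [7], visited so far: [16, 4]
  queue [34, 7] -> pop 34, enqueue [43], visited so far: [16, 4, 34]
  queue [7, 43] -> pop 7, enqueue [none], visited so far: [16, 4, 34, 7]
  queue [43] -> pop 43, enqueue [44], visited so far: [16, 4, 34, 7, 43]
  queue [44] -> pop 44, enqueue [none], visited so far: [16, 4, 34, 7, 43, 44]
Result: [16, 4, 34, 7, 43, 44]


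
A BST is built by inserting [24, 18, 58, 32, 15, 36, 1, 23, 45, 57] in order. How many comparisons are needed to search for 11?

Search path for 11: 24 -> 18 -> 15 -> 1
Found: False
Comparisons: 4


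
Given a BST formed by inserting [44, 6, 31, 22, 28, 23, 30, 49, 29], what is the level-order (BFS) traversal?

Tree insertion order: [44, 6, 31, 22, 28, 23, 30, 49, 29]
Tree (level-order array): [44, 6, 49, None, 31, None, None, 22, None, None, 28, 23, 30, None, None, 29]
BFS from the root, enqueuing left then right child of each popped node:
  queue [44] -> pop 44, enqueue [6, 49], visited so far: [44]
  queue [6, 49] -> pop 6, enqueue [31], visited so far: [44, 6]
  queue [49, 31] -> pop 49, enqueue [none], visited so far: [44, 6, 49]
  queue [31] -> pop 31, enqueue [22], visited so far: [44, 6, 49, 31]
  queue [22] -> pop 22, enqueue [28], visited so far: [44, 6, 49, 31, 22]
  queue [28] -> pop 28, enqueue [23, 30], visited so far: [44, 6, 49, 31, 22, 28]
  queue [23, 30] -> pop 23, enqueue [none], visited so far: [44, 6, 49, 31, 22, 28, 23]
  queue [30] -> pop 30, enqueue [29], visited so far: [44, 6, 49, 31, 22, 28, 23, 30]
  queue [29] -> pop 29, enqueue [none], visited so far: [44, 6, 49, 31, 22, 28, 23, 30, 29]
Result: [44, 6, 49, 31, 22, 28, 23, 30, 29]


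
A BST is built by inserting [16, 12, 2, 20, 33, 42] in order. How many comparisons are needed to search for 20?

Search path for 20: 16 -> 20
Found: True
Comparisons: 2


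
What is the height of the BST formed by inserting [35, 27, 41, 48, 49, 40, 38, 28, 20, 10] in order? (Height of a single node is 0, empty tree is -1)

Insertion order: [35, 27, 41, 48, 49, 40, 38, 28, 20, 10]
Tree (level-order array): [35, 27, 41, 20, 28, 40, 48, 10, None, None, None, 38, None, None, 49]
Compute height bottom-up (empty subtree = -1):
  height(10) = 1 + max(-1, -1) = 0
  height(20) = 1 + max(0, -1) = 1
  height(28) = 1 + max(-1, -1) = 0
  height(27) = 1 + max(1, 0) = 2
  height(38) = 1 + max(-1, -1) = 0
  height(40) = 1 + max(0, -1) = 1
  height(49) = 1 + max(-1, -1) = 0
  height(48) = 1 + max(-1, 0) = 1
  height(41) = 1 + max(1, 1) = 2
  height(35) = 1 + max(2, 2) = 3
Height = 3


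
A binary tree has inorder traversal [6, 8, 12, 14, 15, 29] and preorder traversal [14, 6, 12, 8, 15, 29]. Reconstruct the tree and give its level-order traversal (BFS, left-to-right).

Inorder:  [6, 8, 12, 14, 15, 29]
Preorder: [14, 6, 12, 8, 15, 29]
Algorithm: preorder visits root first, so consume preorder in order;
for each root, split the current inorder slice at that value into
left-subtree inorder and right-subtree inorder, then recurse.
Recursive splits:
  root=14; inorder splits into left=[6, 8, 12], right=[15, 29]
  root=6; inorder splits into left=[], right=[8, 12]
  root=12; inorder splits into left=[8], right=[]
  root=8; inorder splits into left=[], right=[]
  root=15; inorder splits into left=[], right=[29]
  root=29; inorder splits into left=[], right=[]
Reconstructed level-order: [14, 6, 15, 12, 29, 8]


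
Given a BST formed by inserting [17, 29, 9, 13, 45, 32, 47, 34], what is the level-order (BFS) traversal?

Tree insertion order: [17, 29, 9, 13, 45, 32, 47, 34]
Tree (level-order array): [17, 9, 29, None, 13, None, 45, None, None, 32, 47, None, 34]
BFS from the root, enqueuing left then right child of each popped node:
  queue [17] -> pop 17, enqueue [9, 29], visited so far: [17]
  queue [9, 29] -> pop 9, enqueue [13], visited so far: [17, 9]
  queue [29, 13] -> pop 29, enqueue [45], visited so far: [17, 9, 29]
  queue [13, 45] -> pop 13, enqueue [none], visited so far: [17, 9, 29, 13]
  queue [45] -> pop 45, enqueue [32, 47], visited so far: [17, 9, 29, 13, 45]
  queue [32, 47] -> pop 32, enqueue [34], visited so far: [17, 9, 29, 13, 45, 32]
  queue [47, 34] -> pop 47, enqueue [none], visited so far: [17, 9, 29, 13, 45, 32, 47]
  queue [34] -> pop 34, enqueue [none], visited so far: [17, 9, 29, 13, 45, 32, 47, 34]
Result: [17, 9, 29, 13, 45, 32, 47, 34]


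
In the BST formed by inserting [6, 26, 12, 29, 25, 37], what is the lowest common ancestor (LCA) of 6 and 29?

Tree insertion order: [6, 26, 12, 29, 25, 37]
Tree (level-order array): [6, None, 26, 12, 29, None, 25, None, 37]
In a BST, the LCA of p=6, q=29 is the first node v on the
root-to-leaf path with p <= v <= q (go left if both < v, right if both > v).
Walk from root:
  at 6: 6 <= 6 <= 29, this is the LCA
LCA = 6


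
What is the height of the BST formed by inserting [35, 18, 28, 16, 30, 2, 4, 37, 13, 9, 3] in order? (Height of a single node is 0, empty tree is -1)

Insertion order: [35, 18, 28, 16, 30, 2, 4, 37, 13, 9, 3]
Tree (level-order array): [35, 18, 37, 16, 28, None, None, 2, None, None, 30, None, 4, None, None, 3, 13, None, None, 9]
Compute height bottom-up (empty subtree = -1):
  height(3) = 1 + max(-1, -1) = 0
  height(9) = 1 + max(-1, -1) = 0
  height(13) = 1 + max(0, -1) = 1
  height(4) = 1 + max(0, 1) = 2
  height(2) = 1 + max(-1, 2) = 3
  height(16) = 1 + max(3, -1) = 4
  height(30) = 1 + max(-1, -1) = 0
  height(28) = 1 + max(-1, 0) = 1
  height(18) = 1 + max(4, 1) = 5
  height(37) = 1 + max(-1, -1) = 0
  height(35) = 1 + max(5, 0) = 6
Height = 6
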